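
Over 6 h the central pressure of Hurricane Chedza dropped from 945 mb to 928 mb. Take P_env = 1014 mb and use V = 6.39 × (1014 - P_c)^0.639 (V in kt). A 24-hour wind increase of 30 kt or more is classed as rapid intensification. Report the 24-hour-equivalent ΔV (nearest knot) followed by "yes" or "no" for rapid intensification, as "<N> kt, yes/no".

58 kt, yes

V₁: ΔP = 69, V ≈ 6.39 × 69^0.639 ≈ 95.61 kt.
V₂: ΔP = 86, V ≈ 6.39 × 86^0.639 ≈ 110.06 kt.
ΔV over 6 h = 14.45 kt → 24 h equivalent = 14.45 × 24/6 ≈ 57.80 kt.
58 kt ≥ 30 kt ⇒ rapid intensification.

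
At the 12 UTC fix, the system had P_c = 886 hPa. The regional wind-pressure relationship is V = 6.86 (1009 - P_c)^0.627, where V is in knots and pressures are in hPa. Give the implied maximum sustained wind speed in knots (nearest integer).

140 kt

ΔP = 1009 − 886 = 123 hPa.
123^0.627 ≈ 20.435.
V ≈ 6.86 × 20.435 ≈ 140.2 kt.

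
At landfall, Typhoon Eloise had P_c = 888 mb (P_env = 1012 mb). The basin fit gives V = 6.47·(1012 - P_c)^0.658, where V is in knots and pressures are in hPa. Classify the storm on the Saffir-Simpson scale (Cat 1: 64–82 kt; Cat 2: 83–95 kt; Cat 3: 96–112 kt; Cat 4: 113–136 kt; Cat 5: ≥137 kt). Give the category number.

ΔP = 1012 − 888 = 124 mb.
V ≈ 6.47 × 124^0.658 = 6.47 × 23.85 ≈ 154 kt.
154 kt falls in the Category 5 band.

5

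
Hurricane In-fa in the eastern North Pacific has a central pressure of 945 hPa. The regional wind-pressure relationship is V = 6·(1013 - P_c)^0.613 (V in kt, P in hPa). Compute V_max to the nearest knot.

80 kt

ΔP = 1013 − 945 = 68 hPa.
68^0.613 ≈ 13.284.
V ≈ 6 × 13.284 ≈ 79.7 kt.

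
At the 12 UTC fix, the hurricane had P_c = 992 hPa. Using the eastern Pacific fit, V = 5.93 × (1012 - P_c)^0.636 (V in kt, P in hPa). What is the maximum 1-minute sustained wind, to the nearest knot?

40 kt

ΔP = 1012 − 992 = 20 hPa.
20^0.636 ≈ 6.721.
V ≈ 5.93 × 6.721 ≈ 39.9 kt.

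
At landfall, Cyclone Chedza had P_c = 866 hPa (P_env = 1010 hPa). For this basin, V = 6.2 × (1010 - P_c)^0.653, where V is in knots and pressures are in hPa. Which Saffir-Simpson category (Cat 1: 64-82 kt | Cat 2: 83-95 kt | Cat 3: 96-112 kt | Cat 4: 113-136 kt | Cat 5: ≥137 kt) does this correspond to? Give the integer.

5

ΔP = 1010 − 866 = 144 hPa.
V ≈ 6.2 × 144^0.653 = 6.2 × 25.67 ≈ 159 kt.
159 kt falls in the Category 5 band.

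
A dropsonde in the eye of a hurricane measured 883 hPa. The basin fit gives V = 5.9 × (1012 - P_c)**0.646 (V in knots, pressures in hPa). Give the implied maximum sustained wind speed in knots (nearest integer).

136 kt

ΔP = 1012 − 883 = 129 hPa.
129^0.646 ≈ 23.091.
V ≈ 5.9 × 23.091 ≈ 136.2 kt.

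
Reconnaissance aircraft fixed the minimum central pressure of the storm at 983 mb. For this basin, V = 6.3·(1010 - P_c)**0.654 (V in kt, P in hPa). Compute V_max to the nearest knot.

ΔP = 1010 − 983 = 27 mb.
27^0.654 ≈ 8.632.
V ≈ 6.3 × 8.632 ≈ 54.4 kt.

54 kt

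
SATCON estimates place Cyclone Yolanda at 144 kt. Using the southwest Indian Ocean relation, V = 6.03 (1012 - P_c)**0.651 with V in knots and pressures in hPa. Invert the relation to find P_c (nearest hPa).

ΔP = (V / 6.03)^(1/0.651) = (144/6.03)^1.536.
144/6.03 = 23.881; 23.881^1.536 ≈ 130.86 hPa.
P_c = 1012 − 130.86 = 881.14 ≈ 881 hPa.

881 hPa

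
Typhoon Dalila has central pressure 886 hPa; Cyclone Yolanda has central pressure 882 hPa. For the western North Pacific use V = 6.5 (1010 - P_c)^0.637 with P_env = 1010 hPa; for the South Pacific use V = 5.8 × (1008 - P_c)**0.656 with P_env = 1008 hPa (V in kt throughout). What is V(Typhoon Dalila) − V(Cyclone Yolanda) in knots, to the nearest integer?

2 kt

Typhoon Dalila: ΔP = 124; V ≈ 6.5 × 124^0.637 ≈ 140.10 kt.
Cyclone Yolanda: ΔP = 126; V ≈ 5.8 × 126^0.656 ≈ 138.44 kt.
Difference ≈ 140.10 − 138.44 = 1.66 → 2 kt.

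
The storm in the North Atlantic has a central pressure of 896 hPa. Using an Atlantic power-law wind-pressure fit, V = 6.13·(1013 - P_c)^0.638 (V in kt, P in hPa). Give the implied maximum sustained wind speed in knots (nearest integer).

ΔP = 1013 − 896 = 117 hPa.
117^0.638 ≈ 20.869.
V ≈ 6.13 × 20.869 ≈ 127.9 kt.

128 kt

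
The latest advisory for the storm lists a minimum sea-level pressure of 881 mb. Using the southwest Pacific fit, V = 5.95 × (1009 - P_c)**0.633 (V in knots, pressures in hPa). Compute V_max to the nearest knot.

ΔP = 1009 − 881 = 128 mb.
128^0.633 ≈ 21.571.
V ≈ 5.95 × 21.571 ≈ 128.3 kt.

128 kt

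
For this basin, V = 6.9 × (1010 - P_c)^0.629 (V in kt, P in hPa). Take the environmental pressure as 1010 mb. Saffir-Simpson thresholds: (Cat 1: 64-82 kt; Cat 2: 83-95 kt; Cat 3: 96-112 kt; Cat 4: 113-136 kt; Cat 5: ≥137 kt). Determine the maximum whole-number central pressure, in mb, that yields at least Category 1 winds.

975 mb

Category 1 begins at V = 64 kt.
Required ΔP = (64/6.9)^(1/0.629) = 9.275^1.590 ≈ 34.51 mb.
P_c ≤ 1010 − 34.51 = 975.49, so the highest integer P_c is 975 mb.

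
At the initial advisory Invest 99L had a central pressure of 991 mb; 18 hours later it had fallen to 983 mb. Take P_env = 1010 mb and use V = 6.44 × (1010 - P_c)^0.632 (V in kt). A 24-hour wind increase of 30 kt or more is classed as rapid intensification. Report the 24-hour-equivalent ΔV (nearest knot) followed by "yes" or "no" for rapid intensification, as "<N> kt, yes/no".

V₁: ΔP = 19, V ≈ 6.44 × 19^0.632 ≈ 41.41 kt.
V₂: ΔP = 27, V ≈ 6.44 × 27^0.632 ≈ 51.70 kt.
ΔV over 18 h = 10.29 kt → 24 h equivalent = 10.29 × 24/18 ≈ 13.72 kt.
14 kt < 30 kt ⇒ not rapid intensification.

14 kt, no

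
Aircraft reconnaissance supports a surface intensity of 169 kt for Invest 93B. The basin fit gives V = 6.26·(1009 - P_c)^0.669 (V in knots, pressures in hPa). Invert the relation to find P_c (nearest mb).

871 mb

ΔP = (V / 6.26)^(1/0.669) = (169/6.26)^1.495.
169/6.26 = 26.997; 26.997^1.495 ≈ 137.87 mb.
P_c = 1009 − 137.87 = 871.13 ≈ 871 mb.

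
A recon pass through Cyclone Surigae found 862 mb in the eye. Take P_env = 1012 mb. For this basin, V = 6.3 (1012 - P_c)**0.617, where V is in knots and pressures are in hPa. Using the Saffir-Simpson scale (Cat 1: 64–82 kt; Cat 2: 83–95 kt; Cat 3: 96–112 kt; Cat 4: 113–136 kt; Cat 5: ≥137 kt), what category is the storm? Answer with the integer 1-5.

ΔP = 1012 − 862 = 150 mb.
V ≈ 6.3 × 150^0.617 = 6.3 × 22.01 ≈ 139 kt.
139 kt falls in the Category 5 band.

5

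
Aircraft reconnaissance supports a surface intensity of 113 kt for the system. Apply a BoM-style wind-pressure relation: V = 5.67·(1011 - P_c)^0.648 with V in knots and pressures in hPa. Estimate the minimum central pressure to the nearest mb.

ΔP = (V / 5.67)^(1/0.648) = (113/5.67)^1.543.
113/5.67 = 19.929; 19.929^1.543 ≈ 101.25 mb.
P_c = 1011 − 101.25 = 909.75 ≈ 910 mb.

910 mb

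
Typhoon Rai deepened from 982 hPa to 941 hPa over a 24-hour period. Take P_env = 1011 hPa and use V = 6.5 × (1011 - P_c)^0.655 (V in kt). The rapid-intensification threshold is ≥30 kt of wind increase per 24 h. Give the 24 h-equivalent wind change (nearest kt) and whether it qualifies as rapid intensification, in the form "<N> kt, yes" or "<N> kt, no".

46 kt, yes

V₁: ΔP = 29, V ≈ 6.5 × 29^0.655 ≈ 58.99 kt.
V₂: ΔP = 70, V ≈ 6.5 × 70^0.655 ≈ 105.06 kt.
ΔV over 24 h = 46.07 kt → 24 h equivalent = 46.07 × 24/24 ≈ 46.07 kt.
46 kt ≥ 30 kt ⇒ rapid intensification.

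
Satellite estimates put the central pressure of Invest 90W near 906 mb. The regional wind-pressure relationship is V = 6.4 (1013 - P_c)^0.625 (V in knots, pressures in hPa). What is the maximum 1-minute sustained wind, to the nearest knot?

119 kt

ΔP = 1013 − 906 = 107 mb.
107^0.625 ≈ 18.551.
V ≈ 6.4 × 18.551 ≈ 118.7 kt.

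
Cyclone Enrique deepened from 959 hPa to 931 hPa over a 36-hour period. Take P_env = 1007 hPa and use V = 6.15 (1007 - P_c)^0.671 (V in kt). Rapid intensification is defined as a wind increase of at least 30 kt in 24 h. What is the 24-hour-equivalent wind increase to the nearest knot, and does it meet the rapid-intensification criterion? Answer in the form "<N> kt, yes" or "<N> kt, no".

V₁: ΔP = 48, V ≈ 6.15 × 48^0.671 ≈ 82.60 kt.
V₂: ΔP = 76, V ≈ 6.15 × 76^0.671 ≈ 112.43 kt.
ΔV over 36 h = 29.83 kt → 24 h equivalent = 29.83 × 24/36 ≈ 19.89 kt.
20 kt < 30 kt ⇒ not rapid intensification.

20 kt, no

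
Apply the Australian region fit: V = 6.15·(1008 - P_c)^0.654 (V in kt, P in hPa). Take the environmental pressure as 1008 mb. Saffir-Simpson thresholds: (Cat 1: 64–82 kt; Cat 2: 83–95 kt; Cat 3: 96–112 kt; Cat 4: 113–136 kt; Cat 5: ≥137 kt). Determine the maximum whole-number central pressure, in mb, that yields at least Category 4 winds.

Category 4 begins at V = 113 kt.
Required ΔP = (113/6.15)^(1/0.654) = 18.374^1.529 ≈ 85.71 mb.
P_c ≤ 1008 − 85.71 = 922.29, so the highest integer P_c is 922 mb.

922 mb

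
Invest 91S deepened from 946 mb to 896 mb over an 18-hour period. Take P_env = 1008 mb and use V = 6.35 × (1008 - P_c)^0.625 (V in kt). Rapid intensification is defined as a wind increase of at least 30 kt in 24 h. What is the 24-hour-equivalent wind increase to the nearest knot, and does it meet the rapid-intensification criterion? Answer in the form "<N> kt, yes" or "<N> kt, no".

50 kt, yes

V₁: ΔP = 62, V ≈ 6.35 × 62^0.625 ≈ 83.76 kt.
V₂: ΔP = 112, V ≈ 6.35 × 112^0.625 ≈ 121.21 kt.
ΔV over 18 h = 37.45 kt → 24 h equivalent = 37.45 × 24/18 ≈ 49.93 kt.
50 kt ≥ 30 kt ⇒ rapid intensification.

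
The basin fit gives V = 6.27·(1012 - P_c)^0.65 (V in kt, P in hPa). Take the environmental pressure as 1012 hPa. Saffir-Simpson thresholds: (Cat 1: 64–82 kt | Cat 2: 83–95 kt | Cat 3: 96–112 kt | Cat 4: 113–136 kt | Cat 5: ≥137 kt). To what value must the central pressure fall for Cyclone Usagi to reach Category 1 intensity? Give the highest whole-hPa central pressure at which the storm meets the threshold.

976 hPa

Category 1 begins at V = 64 kt.
Required ΔP = (64/6.27)^(1/0.65) = 10.207^1.538 ≈ 35.66 hPa.
P_c ≤ 1012 − 35.66 = 976.34, so the highest integer P_c is 976 hPa.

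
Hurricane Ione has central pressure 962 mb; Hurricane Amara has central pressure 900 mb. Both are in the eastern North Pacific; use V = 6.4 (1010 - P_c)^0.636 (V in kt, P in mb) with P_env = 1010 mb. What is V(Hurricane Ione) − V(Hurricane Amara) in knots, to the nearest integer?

-52 kt

Hurricane Ione: ΔP = 48; V ≈ 6.4 × 48^0.636 ≈ 75.07 kt.
Hurricane Amara: ΔP = 110; V ≈ 6.4 × 110^0.636 ≈ 127.21 kt.
Difference ≈ 75.07 − 127.21 = -52.14 → -52 kt.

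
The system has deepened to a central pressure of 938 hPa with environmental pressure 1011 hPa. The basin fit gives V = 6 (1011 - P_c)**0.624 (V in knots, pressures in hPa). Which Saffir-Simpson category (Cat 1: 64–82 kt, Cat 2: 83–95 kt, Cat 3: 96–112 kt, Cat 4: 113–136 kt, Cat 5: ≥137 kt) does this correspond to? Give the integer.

ΔP = 1011 − 938 = 73 hPa.
V ≈ 6 × 73^0.624 = 6 × 14.54 ≈ 87 kt.
87 kt falls in the Category 2 band.

2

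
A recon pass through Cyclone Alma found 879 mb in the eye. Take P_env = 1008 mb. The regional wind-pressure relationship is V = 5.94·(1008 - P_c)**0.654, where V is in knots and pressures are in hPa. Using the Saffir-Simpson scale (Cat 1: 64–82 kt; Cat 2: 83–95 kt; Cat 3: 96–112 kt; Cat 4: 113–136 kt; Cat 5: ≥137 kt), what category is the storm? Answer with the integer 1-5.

5

ΔP = 1008 − 879 = 129 mb.
V ≈ 5.94 × 129^0.654 = 5.94 × 24.01 ≈ 143 kt.
143 kt falls in the Category 5 band.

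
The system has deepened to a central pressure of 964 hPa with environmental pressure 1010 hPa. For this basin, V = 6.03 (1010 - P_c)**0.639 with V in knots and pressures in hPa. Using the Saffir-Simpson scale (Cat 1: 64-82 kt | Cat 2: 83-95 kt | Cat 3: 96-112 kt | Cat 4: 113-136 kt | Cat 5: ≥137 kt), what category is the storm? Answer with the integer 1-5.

1

ΔP = 1010 − 964 = 46 hPa.
V ≈ 6.03 × 46^0.639 = 6.03 × 11.55 ≈ 70 kt.
70 kt falls in the Category 1 band.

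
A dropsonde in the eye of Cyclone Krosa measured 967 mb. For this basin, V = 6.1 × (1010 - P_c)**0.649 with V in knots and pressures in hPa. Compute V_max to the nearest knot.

ΔP = 1010 − 967 = 43 mb.
43^0.649 ≈ 11.485.
V ≈ 6.1 × 11.485 ≈ 70.1 kt.

70 kt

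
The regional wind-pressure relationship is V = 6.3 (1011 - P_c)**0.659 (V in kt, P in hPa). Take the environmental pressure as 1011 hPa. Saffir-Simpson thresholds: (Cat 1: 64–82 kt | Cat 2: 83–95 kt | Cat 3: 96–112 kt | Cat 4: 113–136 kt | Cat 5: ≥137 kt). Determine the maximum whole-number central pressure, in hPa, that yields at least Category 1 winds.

977 hPa

Category 1 begins at V = 64 kt.
Required ΔP = (64/6.3)^(1/0.659) = 10.159^1.517 ≈ 33.72 hPa.
P_c ≤ 1011 − 33.72 = 977.28, so the highest integer P_c is 977 hPa.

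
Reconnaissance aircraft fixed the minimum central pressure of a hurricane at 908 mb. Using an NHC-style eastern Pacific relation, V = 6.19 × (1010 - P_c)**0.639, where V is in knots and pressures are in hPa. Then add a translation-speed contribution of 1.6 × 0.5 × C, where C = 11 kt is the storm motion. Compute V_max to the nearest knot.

ΔP = 1010 − 908 = 102 mb.
102^0.639 ≈ 19.209.
V ≈ 6.19 × 19.209 ≈ 118.9 kt.
Translation term: 1.6 × 0.5 × 11 = 8.8 kt.
Corrected V ≈ 127.7 kt → 128 kt.

128 kt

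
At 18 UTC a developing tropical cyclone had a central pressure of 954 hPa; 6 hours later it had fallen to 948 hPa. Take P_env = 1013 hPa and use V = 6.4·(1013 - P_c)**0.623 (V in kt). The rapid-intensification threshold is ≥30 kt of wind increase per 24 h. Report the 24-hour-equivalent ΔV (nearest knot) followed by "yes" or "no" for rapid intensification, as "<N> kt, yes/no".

20 kt, no

V₁: ΔP = 59, V ≈ 6.4 × 59^0.623 ≈ 81.17 kt.
V₂: ΔP = 65, V ≈ 6.4 × 65^0.623 ≈ 86.22 kt.
ΔV over 6 h = 5.05 kt → 24 h equivalent = 5.05 × 24/6 ≈ 20.20 kt.
20 kt < 30 kt ⇒ not rapid intensification.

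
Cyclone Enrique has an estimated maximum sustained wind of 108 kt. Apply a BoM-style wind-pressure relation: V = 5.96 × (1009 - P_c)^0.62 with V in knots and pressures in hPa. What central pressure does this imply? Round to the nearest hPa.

902 hPa

ΔP = (V / 5.96)^(1/0.62) = (108/5.96)^1.613.
108/5.96 = 18.121; 18.121^1.613 ≈ 106.98 hPa.
P_c = 1009 − 106.98 = 902.02 ≈ 902 hPa.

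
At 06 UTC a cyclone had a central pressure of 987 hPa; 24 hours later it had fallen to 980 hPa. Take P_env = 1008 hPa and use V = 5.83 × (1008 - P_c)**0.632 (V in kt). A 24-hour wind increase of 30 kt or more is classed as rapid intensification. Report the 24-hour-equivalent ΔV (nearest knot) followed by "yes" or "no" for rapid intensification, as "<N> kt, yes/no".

8 kt, no

V₁: ΔP = 21, V ≈ 5.83 × 21^0.632 ≈ 39.93 kt.
V₂: ΔP = 28, V ≈ 5.83 × 28^0.632 ≈ 47.89 kt.
ΔV over 24 h = 7.96 kt → 24 h equivalent = 7.96 × 24/24 ≈ 7.96 kt.
8 kt < 30 kt ⇒ not rapid intensification.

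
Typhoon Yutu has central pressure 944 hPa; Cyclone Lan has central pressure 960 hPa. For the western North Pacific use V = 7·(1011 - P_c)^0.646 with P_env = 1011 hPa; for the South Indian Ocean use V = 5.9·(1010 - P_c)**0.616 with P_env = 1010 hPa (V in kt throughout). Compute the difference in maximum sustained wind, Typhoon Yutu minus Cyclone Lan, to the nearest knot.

Typhoon Yutu: ΔP = 67; V ≈ 7 × 67^0.646 ≈ 105.86 kt.
Cyclone Lan: ΔP = 50; V ≈ 5.9 × 50^0.616 ≈ 65.68 kt.
Difference ≈ 105.86 − 65.68 = 40.18 → 40 kt.

40 kt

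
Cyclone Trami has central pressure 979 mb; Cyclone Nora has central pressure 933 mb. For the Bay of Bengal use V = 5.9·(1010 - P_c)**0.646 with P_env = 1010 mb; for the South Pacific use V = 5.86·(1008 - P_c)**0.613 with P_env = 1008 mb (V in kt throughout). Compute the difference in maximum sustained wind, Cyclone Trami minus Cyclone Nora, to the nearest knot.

Cyclone Trami: ΔP = 31; V ≈ 5.9 × 31^0.646 ≈ 54.23 kt.
Cyclone Nora: ΔP = 75; V ≈ 5.86 × 75^0.613 ≈ 82.66 kt.
Difference ≈ 54.23 − 82.66 = -28.43 → -28 kt.

-28 kt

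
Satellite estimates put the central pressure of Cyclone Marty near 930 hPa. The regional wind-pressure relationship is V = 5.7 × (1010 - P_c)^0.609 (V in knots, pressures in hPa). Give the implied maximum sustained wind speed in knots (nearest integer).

82 kt

ΔP = 1010 − 930 = 80 hPa.
80^0.609 ≈ 14.421.
V ≈ 5.7 × 14.421 ≈ 82.2 kt.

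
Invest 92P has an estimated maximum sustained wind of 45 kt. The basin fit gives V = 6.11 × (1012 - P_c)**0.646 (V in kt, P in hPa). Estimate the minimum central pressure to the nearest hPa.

990 hPa

ΔP = (V / 6.11)^(1/0.646) = (45/6.11)^1.548.
45/6.11 = 7.365; 7.365^1.548 ≈ 22.00 hPa.
P_c = 1012 − 22.00 = 990.00 ≈ 990 hPa.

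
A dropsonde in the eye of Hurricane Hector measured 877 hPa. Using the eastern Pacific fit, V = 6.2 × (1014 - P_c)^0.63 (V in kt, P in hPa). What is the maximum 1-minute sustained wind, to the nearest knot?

ΔP = 1014 − 877 = 137 hPa.
137^0.63 ≈ 22.189.
V ≈ 6.2 × 22.189 ≈ 137.6 kt.

138 kt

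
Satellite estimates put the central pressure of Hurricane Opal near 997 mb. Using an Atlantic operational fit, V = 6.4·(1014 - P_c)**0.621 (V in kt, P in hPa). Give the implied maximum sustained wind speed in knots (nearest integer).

37 kt

ΔP = 1014 − 997 = 17 mb.
17^0.621 ≈ 5.809.
V ≈ 6.4 × 5.809 ≈ 37.2 kt.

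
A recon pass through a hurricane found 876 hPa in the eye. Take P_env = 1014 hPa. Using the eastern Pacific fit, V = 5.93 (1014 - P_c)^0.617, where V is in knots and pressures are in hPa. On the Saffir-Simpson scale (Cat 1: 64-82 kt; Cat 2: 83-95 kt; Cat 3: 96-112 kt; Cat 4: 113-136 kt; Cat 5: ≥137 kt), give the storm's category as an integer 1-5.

ΔP = 1014 − 876 = 138 hPa.
V ≈ 5.93 × 138^0.617 = 5.93 × 20.91 ≈ 124 kt.
124 kt falls in the Category 4 band.

4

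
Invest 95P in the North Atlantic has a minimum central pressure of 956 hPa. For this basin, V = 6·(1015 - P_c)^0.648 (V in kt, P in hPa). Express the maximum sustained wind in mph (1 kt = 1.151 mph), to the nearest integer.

ΔP = 1015 − 956 = 59 hPa.
V ≈ 6 × 59^0.648 = 6 × 14.045 ≈ 84.268 kt.
84.268 × 1.151 ≈ 96.99 mph → 97 mph.

97 mph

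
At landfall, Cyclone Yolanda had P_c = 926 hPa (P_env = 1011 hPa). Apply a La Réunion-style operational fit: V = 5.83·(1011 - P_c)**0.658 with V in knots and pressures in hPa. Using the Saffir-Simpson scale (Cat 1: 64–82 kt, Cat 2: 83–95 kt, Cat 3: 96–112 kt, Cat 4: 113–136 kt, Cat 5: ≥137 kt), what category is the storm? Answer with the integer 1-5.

3

ΔP = 1011 − 926 = 85 hPa.
V ≈ 5.83 × 85^0.658 = 5.83 × 18.60 ≈ 108 kt.
108 kt falls in the Category 3 band.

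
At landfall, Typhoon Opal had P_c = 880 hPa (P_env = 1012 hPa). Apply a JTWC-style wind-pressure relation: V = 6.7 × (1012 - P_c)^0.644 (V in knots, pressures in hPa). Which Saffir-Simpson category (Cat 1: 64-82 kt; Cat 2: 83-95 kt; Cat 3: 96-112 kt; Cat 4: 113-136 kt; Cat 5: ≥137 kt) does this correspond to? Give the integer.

5

ΔP = 1012 − 880 = 132 hPa.
V ≈ 6.7 × 132^0.644 = 6.7 × 23.21 ≈ 155 kt.
155 kt falls in the Category 5 band.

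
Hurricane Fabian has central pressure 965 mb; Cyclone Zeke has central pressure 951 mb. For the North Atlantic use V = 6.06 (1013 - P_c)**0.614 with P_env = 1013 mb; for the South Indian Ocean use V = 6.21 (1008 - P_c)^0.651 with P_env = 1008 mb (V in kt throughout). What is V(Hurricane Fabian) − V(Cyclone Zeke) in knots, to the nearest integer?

Hurricane Fabian: ΔP = 48; V ≈ 6.06 × 48^0.614 ≈ 65.28 kt.
Cyclone Zeke: ΔP = 57; V ≈ 6.21 × 57^0.651 ≈ 86.33 kt.
Difference ≈ 65.28 − 86.33 = -21.05 → -21 kt.

-21 kt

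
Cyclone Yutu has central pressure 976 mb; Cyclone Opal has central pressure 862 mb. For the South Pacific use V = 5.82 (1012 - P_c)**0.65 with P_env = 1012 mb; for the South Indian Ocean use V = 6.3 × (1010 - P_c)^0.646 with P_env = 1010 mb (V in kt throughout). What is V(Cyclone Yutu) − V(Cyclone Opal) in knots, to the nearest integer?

-99 kt

Cyclone Yutu: ΔP = 36; V ≈ 5.82 × 36^0.65 ≈ 59.78 kt.
Cyclone Opal: ΔP = 148; V ≈ 6.3 × 148^0.646 ≈ 158.98 kt.
Difference ≈ 59.78 − 158.98 = -99.20 → -99 kt.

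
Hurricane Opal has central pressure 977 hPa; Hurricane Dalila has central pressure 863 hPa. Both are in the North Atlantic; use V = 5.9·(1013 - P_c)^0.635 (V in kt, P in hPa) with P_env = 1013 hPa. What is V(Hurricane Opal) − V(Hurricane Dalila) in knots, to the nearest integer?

-85 kt

Hurricane Opal: ΔP = 36; V ≈ 5.9 × 36^0.635 ≈ 57.43 kt.
Hurricane Dalila: ΔP = 150; V ≈ 5.9 × 150^0.635 ≈ 142.12 kt.
Difference ≈ 57.43 − 142.12 = -84.69 → -85 kt.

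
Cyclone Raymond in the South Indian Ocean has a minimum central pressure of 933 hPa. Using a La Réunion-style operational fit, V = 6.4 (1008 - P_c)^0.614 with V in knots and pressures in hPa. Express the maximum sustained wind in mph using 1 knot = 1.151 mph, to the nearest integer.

104 mph

ΔP = 1008 − 933 = 75 hPa.
V ≈ 6.4 × 75^0.614 = 6.4 × 14.167 ≈ 90.671 kt.
90.671 × 1.151 ≈ 104.36 mph → 104 mph.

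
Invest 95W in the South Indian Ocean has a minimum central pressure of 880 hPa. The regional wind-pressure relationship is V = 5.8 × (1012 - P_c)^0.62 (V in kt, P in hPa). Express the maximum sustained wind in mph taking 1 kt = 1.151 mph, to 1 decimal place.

137.8 mph

ΔP = 1012 − 880 = 132 hPa.
V ≈ 5.8 × 132^0.62 = 5.8 × 20.642 ≈ 119.725 kt.
119.725 × 1.151 ≈ 137.80 mph → 137.8 mph.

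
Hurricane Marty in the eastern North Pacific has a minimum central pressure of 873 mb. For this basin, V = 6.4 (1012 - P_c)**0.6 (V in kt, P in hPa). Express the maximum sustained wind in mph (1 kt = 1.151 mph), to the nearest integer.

ΔP = 1012 − 873 = 139 mb.
V ≈ 6.4 × 139^0.6 = 6.4 × 19.311 ≈ 123.592 kt.
123.592 × 1.151 ≈ 142.25 mph → 142 mph.

142 mph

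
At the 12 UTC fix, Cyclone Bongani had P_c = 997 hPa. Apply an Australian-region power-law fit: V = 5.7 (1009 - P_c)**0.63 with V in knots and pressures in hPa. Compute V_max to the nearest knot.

ΔP = 1009 − 997 = 12 hPa.
12^0.63 ≈ 4.785.
V ≈ 5.7 × 4.785 ≈ 27.3 kt.

27 kt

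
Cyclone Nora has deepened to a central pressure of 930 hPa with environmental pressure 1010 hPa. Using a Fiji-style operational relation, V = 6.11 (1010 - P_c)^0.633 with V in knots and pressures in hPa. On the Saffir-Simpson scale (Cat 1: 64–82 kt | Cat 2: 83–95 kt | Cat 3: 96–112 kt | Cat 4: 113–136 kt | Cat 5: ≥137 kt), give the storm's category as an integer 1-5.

ΔP = 1010 − 930 = 80 hPa.
V ≈ 6.11 × 80^0.633 = 6.11 × 16.02 ≈ 98 kt.
98 kt falls in the Category 3 band.

3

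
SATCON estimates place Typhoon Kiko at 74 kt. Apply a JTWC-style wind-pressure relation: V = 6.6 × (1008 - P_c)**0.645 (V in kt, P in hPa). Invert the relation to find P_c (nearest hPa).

966 hPa

ΔP = (V / 6.6)^(1/0.645) = (74/6.6)^1.550.
74/6.6 = 11.212; 11.212^1.550 ≈ 42.41 hPa.
P_c = 1008 − 42.41 = 965.59 ≈ 966 hPa.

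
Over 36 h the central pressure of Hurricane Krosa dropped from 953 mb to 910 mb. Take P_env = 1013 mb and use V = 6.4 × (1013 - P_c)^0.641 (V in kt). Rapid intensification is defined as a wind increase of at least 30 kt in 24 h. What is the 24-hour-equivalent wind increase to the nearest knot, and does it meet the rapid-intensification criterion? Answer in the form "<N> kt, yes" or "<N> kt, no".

24 kt, no

V₁: ΔP = 60, V ≈ 6.4 × 60^0.641 ≈ 88.30 kt.
V₂: ΔP = 103, V ≈ 6.4 × 103^0.641 ≈ 124.86 kt.
ΔV over 36 h = 36.56 kt → 24 h equivalent = 36.56 × 24/36 ≈ 24.37 kt.
24 kt < 30 kt ⇒ not rapid intensification.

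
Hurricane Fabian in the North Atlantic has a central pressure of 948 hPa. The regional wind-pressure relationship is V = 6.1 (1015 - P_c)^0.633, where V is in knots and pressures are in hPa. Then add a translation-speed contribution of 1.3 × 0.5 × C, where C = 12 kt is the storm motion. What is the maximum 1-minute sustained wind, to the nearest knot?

95 kt

ΔP = 1015 − 948 = 67 hPa.
67^0.633 ≈ 14.319.
V ≈ 6.1 × 14.319 ≈ 87.3 kt.
Translation term: 1.3 × 0.5 × 12 = 7.8 kt.
Corrected V ≈ 95.1 kt → 95 kt.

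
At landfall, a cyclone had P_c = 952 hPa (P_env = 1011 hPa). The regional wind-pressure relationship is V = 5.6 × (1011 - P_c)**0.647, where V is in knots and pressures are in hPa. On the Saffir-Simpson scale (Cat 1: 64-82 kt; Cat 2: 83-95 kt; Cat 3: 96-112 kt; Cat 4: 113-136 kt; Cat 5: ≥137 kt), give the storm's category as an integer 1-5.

1

ΔP = 1011 − 952 = 59 hPa.
V ≈ 5.6 × 59^0.647 = 5.6 × 13.99 ≈ 78 kt.
78 kt falls in the Category 1 band.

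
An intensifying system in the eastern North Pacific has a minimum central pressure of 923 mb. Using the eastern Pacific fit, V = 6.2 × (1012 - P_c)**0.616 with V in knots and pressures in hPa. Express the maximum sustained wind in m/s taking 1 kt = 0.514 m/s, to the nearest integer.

51 m/s

ΔP = 1012 − 923 = 89 mb.
V ≈ 6.2 × 89^0.616 = 6.2 × 15.879 ≈ 98.450 kt.
98.450 × 0.514 ≈ 50.60 m/s → 51 m/s.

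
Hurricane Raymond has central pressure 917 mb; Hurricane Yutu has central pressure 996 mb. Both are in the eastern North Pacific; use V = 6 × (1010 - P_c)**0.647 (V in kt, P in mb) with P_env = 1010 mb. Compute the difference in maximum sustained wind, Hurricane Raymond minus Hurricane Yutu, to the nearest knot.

80 kt

Hurricane Raymond: ΔP = 93; V ≈ 6 × 93^0.647 ≈ 112.66 kt.
Hurricane Yutu: ΔP = 14; V ≈ 6 × 14^0.647 ≈ 33.09 kt.
Difference ≈ 112.66 − 33.09 = 79.57 → 80 kt.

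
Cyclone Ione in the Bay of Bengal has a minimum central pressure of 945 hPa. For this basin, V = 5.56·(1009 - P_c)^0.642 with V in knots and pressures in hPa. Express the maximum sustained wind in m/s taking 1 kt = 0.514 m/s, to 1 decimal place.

ΔP = 1009 − 945 = 64 hPa.
V ≈ 5.56 × 64^0.642 = 5.56 × 14.440 ≈ 80.286 kt.
80.286 × 0.514 ≈ 41.27 m/s → 41.3 m/s.

41.3 m/s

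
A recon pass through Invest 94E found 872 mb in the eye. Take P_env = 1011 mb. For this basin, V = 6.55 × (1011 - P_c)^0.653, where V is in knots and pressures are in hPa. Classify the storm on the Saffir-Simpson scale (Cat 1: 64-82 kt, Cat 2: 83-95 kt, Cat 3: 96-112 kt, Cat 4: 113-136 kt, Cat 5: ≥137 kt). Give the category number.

ΔP = 1011 − 872 = 139 mb.
V ≈ 6.55 × 139^0.653 = 6.55 × 25.08 ≈ 164 kt.
164 kt falls in the Category 5 band.

5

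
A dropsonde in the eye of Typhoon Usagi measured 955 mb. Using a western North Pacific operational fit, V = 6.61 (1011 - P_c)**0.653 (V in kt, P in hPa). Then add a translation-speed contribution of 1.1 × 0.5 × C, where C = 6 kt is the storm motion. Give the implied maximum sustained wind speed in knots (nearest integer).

ΔP = 1011 − 955 = 56 mb.
56^0.653 ≈ 13.854.
V ≈ 6.61 × 13.854 ≈ 91.6 kt.
Translation term: 1.1 × 0.5 × 6 = 3.3 kt.
Corrected V ≈ 94.9 kt → 95 kt.

95 kt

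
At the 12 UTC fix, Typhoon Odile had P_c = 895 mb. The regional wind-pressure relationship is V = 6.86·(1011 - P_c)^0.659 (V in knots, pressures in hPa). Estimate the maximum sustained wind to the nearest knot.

157 kt

ΔP = 1011 − 895 = 116 mb.
116^0.659 ≈ 22.934.
V ≈ 6.86 × 22.934 ≈ 157.3 kt.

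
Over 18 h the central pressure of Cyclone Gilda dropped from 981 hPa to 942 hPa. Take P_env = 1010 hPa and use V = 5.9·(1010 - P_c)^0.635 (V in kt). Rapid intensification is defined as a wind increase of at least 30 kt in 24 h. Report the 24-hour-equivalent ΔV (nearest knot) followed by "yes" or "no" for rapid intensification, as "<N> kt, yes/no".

V₁: ΔP = 29, V ≈ 5.9 × 29^0.635 ≈ 50.06 kt.
V₂: ΔP = 68, V ≈ 5.9 × 68^0.635 ≈ 86.00 kt.
ΔV over 18 h = 35.94 kt → 24 h equivalent = 35.94 × 24/18 ≈ 47.92 kt.
48 kt ≥ 30 kt ⇒ rapid intensification.

48 kt, yes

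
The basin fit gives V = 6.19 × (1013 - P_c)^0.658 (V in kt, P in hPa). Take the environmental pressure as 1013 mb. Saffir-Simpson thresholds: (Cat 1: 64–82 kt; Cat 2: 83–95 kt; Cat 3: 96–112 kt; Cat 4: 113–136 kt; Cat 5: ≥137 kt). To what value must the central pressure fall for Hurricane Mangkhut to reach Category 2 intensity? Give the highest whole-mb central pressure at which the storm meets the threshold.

Category 2 begins at V = 83 kt.
Required ΔP = (83/6.19)^(1/0.658) = 13.409^1.520 ≈ 51.68 mb.
P_c ≤ 1013 − 51.68 = 961.32, so the highest integer P_c is 961 mb.

961 mb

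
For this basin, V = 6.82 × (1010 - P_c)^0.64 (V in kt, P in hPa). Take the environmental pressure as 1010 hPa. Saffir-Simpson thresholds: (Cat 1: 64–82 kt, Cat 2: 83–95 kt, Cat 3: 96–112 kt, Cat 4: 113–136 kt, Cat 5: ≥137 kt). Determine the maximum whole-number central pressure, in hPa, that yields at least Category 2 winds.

960 hPa

Category 2 begins at V = 83 kt.
Required ΔP = (83/6.82)^(1/0.64) = 12.170^1.562 ≈ 49.63 hPa.
P_c ≤ 1010 − 49.63 = 960.37, so the highest integer P_c is 960 hPa.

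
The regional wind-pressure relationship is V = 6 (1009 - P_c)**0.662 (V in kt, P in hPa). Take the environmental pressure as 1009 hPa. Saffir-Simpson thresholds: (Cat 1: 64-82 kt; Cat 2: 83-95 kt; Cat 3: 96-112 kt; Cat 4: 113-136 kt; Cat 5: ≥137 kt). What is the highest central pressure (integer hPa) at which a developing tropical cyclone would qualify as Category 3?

Category 3 begins at V = 96 kt.
Required ΔP = (96/6)^(1/0.662) = 16.000^1.511 ≈ 65.90 hPa.
P_c ≤ 1009 − 65.90 = 943.10, so the highest integer P_c is 943 hPa.

943 hPa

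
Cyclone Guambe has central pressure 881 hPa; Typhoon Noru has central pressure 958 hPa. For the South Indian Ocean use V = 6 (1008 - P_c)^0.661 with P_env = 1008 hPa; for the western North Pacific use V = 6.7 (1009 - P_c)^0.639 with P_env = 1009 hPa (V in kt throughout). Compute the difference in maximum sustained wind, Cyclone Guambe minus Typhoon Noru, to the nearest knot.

Cyclone Guambe: ΔP = 127; V ≈ 6 × 127^0.661 ≈ 147.49 kt.
Typhoon Noru: ΔP = 51; V ≈ 6.7 × 51^0.639 ≈ 82.64 kt.
Difference ≈ 147.49 − 82.64 = 64.85 → 65 kt.

65 kt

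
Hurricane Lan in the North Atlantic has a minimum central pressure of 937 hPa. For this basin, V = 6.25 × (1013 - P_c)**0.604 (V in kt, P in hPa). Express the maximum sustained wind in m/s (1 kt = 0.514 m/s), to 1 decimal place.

43.9 m/s

ΔP = 1013 − 937 = 76 hPa.
V ≈ 6.25 × 76^0.604 = 6.25 × 13.678 ≈ 85.485 kt.
85.485 × 0.514 ≈ 43.94 m/s → 43.9 m/s.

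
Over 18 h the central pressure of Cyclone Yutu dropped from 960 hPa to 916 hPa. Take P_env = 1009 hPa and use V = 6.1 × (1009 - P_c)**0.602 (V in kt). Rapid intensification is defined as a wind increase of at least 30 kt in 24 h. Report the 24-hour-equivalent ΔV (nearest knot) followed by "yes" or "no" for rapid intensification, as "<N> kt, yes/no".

V₁: ΔP = 49, V ≈ 6.1 × 49^0.602 ≈ 63.51 kt.
V₂: ΔP = 93, V ≈ 6.1 × 93^0.602 ≈ 93.40 kt.
ΔV over 18 h = 29.89 kt → 24 h equivalent = 29.89 × 24/18 ≈ 39.85 kt.
40 kt ≥ 30 kt ⇒ rapid intensification.

40 kt, yes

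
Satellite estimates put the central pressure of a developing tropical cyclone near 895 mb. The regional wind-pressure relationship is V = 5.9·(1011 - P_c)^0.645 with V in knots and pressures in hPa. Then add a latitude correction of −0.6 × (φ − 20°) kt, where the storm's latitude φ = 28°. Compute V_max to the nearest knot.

122 kt

ΔP = 1011 − 895 = 116 mb.
116^0.645 ≈ 21.457.
V ≈ 5.9 × 21.457 ≈ 126.6 kt.
Latitude correction: −0.6 × (28 − 20) = -4.8 kt.
Corrected V ≈ 121.8 kt → 122 kt.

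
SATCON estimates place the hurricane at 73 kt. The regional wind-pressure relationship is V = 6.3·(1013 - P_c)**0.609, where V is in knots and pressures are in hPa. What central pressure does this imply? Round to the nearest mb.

ΔP = (V / 6.3)^(1/0.609) = (73/6.3)^1.642.
73/6.3 = 11.587; 11.587^1.642 ≈ 55.86 mb.
P_c = 1013 − 55.86 = 957.14 ≈ 957 mb.

957 mb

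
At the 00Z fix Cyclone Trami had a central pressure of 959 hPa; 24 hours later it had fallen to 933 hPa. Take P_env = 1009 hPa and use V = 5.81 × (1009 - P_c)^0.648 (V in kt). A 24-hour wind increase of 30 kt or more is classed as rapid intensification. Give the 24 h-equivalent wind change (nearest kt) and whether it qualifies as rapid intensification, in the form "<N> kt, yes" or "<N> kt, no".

23 kt, no

V₁: ΔP = 50, V ≈ 5.81 × 50^0.648 ≈ 73.30 kt.
V₂: ΔP = 76, V ≈ 5.81 × 76^0.648 ≈ 96.15 kt.
ΔV over 24 h = 22.85 kt → 24 h equivalent = 22.85 × 24/24 ≈ 22.85 kt.
23 kt < 30 kt ⇒ not rapid intensification.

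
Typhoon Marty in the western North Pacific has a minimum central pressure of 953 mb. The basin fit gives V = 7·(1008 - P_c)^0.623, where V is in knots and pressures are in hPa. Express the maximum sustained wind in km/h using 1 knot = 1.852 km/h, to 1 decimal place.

ΔP = 1008 − 953 = 55 mb.
V ≈ 7 × 55^0.623 = 7 × 12.141 ≈ 84.985 kt.
84.985 × 1.852 ≈ 157.39 km/h → 157.4 km/h.

157.4 km/h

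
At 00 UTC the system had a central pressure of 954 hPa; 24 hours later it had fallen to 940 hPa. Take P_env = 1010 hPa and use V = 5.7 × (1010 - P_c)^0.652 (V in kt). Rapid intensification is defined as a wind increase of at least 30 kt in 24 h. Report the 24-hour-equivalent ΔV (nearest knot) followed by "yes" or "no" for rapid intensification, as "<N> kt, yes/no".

12 kt, no

V₁: ΔP = 56, V ≈ 5.7 × 56^0.652 ≈ 78.65 kt.
V₂: ΔP = 70, V ≈ 5.7 × 70^0.652 ≈ 90.97 kt.
ΔV over 24 h = 12.32 kt → 24 h equivalent = 12.32 × 24/24 ≈ 12.32 kt.
12 kt < 30 kt ⇒ not rapid intensification.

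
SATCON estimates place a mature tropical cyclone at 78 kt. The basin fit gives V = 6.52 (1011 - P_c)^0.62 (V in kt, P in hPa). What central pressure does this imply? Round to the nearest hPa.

ΔP = (V / 6.52)^(1/0.62) = (78/6.52)^1.613.
78/6.52 = 11.963; 11.963^1.613 ≈ 54.76 hPa.
P_c = 1011 − 54.76 = 956.24 ≈ 956 hPa.

956 hPa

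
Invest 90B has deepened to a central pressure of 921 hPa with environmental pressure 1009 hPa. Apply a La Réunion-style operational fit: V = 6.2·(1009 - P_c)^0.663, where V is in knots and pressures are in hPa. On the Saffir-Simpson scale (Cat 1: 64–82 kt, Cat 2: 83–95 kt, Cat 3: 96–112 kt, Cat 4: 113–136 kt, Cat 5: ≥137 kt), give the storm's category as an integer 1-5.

ΔP = 1009 − 921 = 88 hPa.
V ≈ 6.2 × 88^0.663 = 6.2 × 19.46 ≈ 121 kt.
121 kt falls in the Category 4 band.

4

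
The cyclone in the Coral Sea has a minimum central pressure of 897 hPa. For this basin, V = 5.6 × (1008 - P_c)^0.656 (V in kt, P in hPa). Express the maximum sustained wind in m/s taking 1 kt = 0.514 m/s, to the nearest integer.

ΔP = 1008 − 897 = 111 hPa.
V ≈ 5.6 × 111^0.656 = 5.6 × 21.965 ≈ 123.004 kt.
123.004 × 0.514 ≈ 63.22 m/s → 63 m/s.

63 m/s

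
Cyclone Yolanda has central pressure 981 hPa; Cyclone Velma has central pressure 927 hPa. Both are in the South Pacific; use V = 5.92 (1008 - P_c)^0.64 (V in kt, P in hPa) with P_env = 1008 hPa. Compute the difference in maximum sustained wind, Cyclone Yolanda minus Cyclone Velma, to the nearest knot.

Cyclone Yolanda: ΔP = 27; V ≈ 5.92 × 27^0.64 ≈ 48.80 kt.
Cyclone Velma: ΔP = 81; V ≈ 5.92 × 81^0.64 ≈ 98.57 kt.
Difference ≈ 48.80 − 98.57 = -49.77 → -50 kt.

-50 kt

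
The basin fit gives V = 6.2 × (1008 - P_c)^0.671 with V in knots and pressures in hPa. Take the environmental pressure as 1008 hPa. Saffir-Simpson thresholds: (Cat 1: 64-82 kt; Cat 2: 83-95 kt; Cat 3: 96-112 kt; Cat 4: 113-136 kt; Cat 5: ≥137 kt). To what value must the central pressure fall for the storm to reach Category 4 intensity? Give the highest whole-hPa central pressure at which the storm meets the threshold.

932 hPa

Category 4 begins at V = 113 kt.
Required ΔP = (113/6.2)^(1/0.671) = 18.226^1.490 ≈ 75.65 hPa.
P_c ≤ 1008 − 75.65 = 932.35, so the highest integer P_c is 932 hPa.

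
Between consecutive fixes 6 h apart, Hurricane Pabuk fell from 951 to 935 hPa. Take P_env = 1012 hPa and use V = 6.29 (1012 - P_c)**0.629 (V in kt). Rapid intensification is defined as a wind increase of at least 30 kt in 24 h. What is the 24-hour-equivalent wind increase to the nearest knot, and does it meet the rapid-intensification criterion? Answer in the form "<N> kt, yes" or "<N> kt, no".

53 kt, yes

V₁: ΔP = 61, V ≈ 6.29 × 61^0.629 ≈ 83.49 kt.
V₂: ΔP = 77, V ≈ 6.29 × 77^0.629 ≈ 96.66 kt.
ΔV over 6 h = 13.17 kt → 24 h equivalent = 13.17 × 24/6 ≈ 52.68 kt.
53 kt ≥ 30 kt ⇒ rapid intensification.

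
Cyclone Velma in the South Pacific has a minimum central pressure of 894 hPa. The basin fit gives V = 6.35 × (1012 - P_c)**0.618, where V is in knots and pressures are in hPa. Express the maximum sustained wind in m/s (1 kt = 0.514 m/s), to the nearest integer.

ΔP = 1012 − 894 = 118 hPa.
V ≈ 6.35 × 118^0.618 = 6.35 × 19.073 ≈ 121.115 kt.
121.115 × 0.514 ≈ 62.25 m/s → 62 m/s.

62 m/s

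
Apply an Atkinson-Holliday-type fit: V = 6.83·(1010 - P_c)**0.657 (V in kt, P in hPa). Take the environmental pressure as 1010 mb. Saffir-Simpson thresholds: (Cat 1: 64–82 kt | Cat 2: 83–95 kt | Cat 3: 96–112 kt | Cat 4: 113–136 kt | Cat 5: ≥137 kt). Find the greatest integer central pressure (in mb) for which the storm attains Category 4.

Category 4 begins at V = 113 kt.
Required ΔP = (113/6.83)^(1/0.657) = 16.545^1.522 ≈ 71.59 mb.
P_c ≤ 1010 − 71.59 = 938.41, so the highest integer P_c is 938 mb.

938 mb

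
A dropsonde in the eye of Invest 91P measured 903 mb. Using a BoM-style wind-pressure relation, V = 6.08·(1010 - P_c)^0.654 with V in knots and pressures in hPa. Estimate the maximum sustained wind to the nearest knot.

ΔP = 1010 − 903 = 107 mb.
107^0.654 ≈ 21.243.
V ≈ 6.08 × 21.243 ≈ 129.2 kt.

129 kt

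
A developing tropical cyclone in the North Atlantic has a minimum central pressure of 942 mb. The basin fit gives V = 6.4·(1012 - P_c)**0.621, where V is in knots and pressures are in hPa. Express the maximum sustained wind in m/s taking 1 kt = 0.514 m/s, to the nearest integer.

ΔP = 1012 − 942 = 70 mb.
V ≈ 6.4 × 70^0.621 = 6.4 × 13.990 ≈ 89.534 kt.
89.534 × 0.514 ≈ 46.02 m/s → 46 m/s.

46 m/s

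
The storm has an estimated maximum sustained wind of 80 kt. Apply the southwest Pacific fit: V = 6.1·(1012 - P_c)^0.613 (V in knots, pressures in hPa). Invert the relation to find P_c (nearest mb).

945 mb

ΔP = (V / 6.1)^(1/0.613) = (80/6.1)^1.631.
80/6.1 = 13.115; 13.115^1.631 ≈ 66.59 mb.
P_c = 1012 − 66.59 = 945.41 ≈ 945 mb.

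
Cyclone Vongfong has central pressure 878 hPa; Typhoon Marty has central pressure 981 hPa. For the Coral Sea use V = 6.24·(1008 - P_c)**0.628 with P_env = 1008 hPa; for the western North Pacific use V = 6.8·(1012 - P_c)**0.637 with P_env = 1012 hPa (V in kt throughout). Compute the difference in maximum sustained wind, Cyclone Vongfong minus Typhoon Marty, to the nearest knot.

Cyclone Vongfong: ΔP = 130; V ≈ 6.24 × 130^0.628 ≈ 132.66 kt.
Typhoon Marty: ΔP = 31; V ≈ 6.8 × 31^0.637 ≈ 60.60 kt.
Difference ≈ 132.66 − 60.60 = 72.06 → 72 kt.

72 kt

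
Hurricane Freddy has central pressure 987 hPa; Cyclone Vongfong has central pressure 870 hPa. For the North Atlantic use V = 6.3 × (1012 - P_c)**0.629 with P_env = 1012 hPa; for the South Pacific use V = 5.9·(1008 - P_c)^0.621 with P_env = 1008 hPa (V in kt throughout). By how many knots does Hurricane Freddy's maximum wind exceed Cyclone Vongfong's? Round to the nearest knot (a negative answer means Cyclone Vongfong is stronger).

-78 kt

Hurricane Freddy: ΔP = 25; V ≈ 6.3 × 25^0.629 ≈ 47.71 kt.
Cyclone Vongfong: ΔP = 138; V ≈ 5.9 × 138^0.621 ≈ 125.81 kt.
Difference ≈ 47.71 − 125.81 = -78.10 → -78 kt.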